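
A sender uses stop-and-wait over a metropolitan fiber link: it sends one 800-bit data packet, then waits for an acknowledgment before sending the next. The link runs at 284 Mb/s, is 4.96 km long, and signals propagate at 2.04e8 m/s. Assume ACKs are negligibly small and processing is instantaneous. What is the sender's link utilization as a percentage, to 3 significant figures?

5.48 %

t_tx = L/R = 800/284000000 = 2.8169e-06 s.
t_prop = 4960/204000000 = 2.43137e-05 s; RTT = 4.86275e-05 s.
Cycle = t_tx + RTT = 5.14444e-05 s.
Utilization = t_tx / cycle = 2.8169e-06/5.14444e-05 = 5.48 %.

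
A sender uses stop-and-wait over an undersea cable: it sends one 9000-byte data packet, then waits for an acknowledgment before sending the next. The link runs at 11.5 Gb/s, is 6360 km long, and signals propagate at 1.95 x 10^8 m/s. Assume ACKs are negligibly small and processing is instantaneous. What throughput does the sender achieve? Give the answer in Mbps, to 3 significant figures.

1.10 Mbps

t_tx = L/R = 72000/11500000000 = 6.26087e-06 s.
t_prop = 6360000/195000000 = 0.0326154 s; RTT = 0.0652308 s.
Cycle = t_tx + RTT = 0.065237 s.
Throughput = L / cycle = 72000 / 0.065237 = 1.10 Mbps.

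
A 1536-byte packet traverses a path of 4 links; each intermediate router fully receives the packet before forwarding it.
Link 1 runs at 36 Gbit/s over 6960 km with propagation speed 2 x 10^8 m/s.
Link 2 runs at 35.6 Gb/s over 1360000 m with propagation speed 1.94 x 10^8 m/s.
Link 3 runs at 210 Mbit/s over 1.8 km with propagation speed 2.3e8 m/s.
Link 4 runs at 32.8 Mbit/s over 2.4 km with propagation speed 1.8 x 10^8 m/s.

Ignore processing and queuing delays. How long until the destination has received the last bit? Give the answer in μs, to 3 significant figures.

42300 μs

L = 1536 × 8 = 12288 bits.
Transmission delays (L/R per hop): 0.341333, 0.345169, 58.5143, 374.634 μs; sum = 433.835 μs.
Propagation delays (d/s per hop): 34800, 7010.31, 7.82609, 13.3333 μs; sum = 41831.5 μs.
End-to-end = 42300 μs.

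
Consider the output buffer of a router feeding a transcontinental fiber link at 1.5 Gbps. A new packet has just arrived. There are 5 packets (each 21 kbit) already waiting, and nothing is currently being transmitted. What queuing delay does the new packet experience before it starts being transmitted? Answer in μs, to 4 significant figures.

Each queued packet: L/R = 21000/1500000000 = 14 μs.
5 queued → 70 μs.
Queuing delay = 70.00 μs.

70.00 μs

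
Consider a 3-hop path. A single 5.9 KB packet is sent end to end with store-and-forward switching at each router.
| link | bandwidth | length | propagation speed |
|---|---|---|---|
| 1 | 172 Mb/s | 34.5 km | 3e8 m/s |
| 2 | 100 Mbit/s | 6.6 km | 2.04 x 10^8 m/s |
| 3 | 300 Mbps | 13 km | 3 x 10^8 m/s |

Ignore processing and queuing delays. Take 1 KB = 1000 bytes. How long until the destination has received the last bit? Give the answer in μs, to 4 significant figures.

L = 47200 bits.
Transmission delays (L/R per hop): 274.419, 472, 157.333 μs; sum = 903.752 μs.
Propagation delays (d/s per hop): 115, 32.3529, 43.3333 μs; sum = 190.686 μs.
End-to-end = 1094 μs.

1094 μs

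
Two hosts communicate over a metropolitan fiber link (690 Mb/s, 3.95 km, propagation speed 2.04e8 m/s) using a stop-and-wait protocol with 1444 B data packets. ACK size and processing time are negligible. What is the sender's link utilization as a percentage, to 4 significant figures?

30.18 %

t_tx = L/R = 11552/690000000 = 1.6742e-05 s.
t_prop = 3950/204000000 = 1.93627e-05 s; RTT = 3.87255e-05 s.
Cycle = t_tx + RTT = 5.54675e-05 s.
Utilization = t_tx / cycle = 1.6742e-05/5.54675e-05 = 30.18 %.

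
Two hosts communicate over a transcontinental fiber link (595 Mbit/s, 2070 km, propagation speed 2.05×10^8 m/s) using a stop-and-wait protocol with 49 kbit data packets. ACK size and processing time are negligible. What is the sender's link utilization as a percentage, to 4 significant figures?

t_tx = L/R = 49000/595000000 = 8.23529e-05 s.
t_prop = 2070000/2.05e+08 = 0.0100976 s; RTT = 0.0201951 s.
Cycle = t_tx + RTT = 0.0202775 s.
Utilization = t_tx / cycle = 8.23529e-05/0.0202775 = 0.4061 %.

0.4061 %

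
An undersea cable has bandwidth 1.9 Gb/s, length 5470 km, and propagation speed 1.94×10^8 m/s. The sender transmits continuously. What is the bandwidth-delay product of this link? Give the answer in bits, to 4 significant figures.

53570000 bits

Propagation delay = 5470000 / 194000000 = 0.0281959 s.
BDP = R × t_prop = 1900000000 × 0.0281959 = 53572200 bits.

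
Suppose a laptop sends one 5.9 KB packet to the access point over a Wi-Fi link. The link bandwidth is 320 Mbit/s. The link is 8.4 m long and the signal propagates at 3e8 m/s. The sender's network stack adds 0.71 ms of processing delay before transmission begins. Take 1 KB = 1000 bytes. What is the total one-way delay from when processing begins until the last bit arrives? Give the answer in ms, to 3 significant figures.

0.858 ms

L = 47200 bits.
Transmission delay = L/R = 47200 / 320000000 = 0.1475 ms.
Propagation delay = d/s = 8.4 m / 300000000 m/s = 2.8e-05 ms.
Plus processing delay 0.71 ms = 0.71 ms.
Total = 0.858 ms.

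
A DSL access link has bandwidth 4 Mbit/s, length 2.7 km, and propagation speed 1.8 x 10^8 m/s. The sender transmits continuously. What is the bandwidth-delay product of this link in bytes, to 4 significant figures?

7.500 bytes

Propagation delay = 2700 / 180000000 = 1.5e-05 s.
BDP = R × t_prop = 4000000 × 1.5e-05 = 60 bits.
In bytes: 60/8 = 7.500 bytes.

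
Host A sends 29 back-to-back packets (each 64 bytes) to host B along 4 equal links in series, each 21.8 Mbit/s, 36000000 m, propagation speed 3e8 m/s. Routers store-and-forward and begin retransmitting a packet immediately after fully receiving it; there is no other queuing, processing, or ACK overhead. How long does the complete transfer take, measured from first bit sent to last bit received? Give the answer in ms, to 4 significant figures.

480.8 ms

Per-hop transmission t_tx = L/R = 512/21800000 = 0.0234862 ms.
Per-hop propagation t_prop = 36000000/300000000 = 120 ms.
Pipeline fill: first packet needs 4·t_tx to clear all hops; remaining 28 packets each add one t_tx.
Total = (4+29-1)·t_tx + 4·t_prop = 32·0.0234862 + 4·120 = 480.8 ms.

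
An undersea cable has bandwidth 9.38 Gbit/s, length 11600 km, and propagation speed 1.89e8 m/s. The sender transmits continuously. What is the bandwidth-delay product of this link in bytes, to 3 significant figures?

Propagation delay = 11600000 / 189000000 = 0.0613757 s.
BDP = R × t_prop = 9380000000 × 0.0613757 = 575704000 bits.
In bytes: 575704000/8 = 72000000 bytes.

72000000 bytes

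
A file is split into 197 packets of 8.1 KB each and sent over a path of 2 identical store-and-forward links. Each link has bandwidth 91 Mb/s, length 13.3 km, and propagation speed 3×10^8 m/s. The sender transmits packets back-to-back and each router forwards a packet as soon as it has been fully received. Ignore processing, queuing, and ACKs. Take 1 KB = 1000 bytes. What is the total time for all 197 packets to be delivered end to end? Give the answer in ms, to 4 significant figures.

Per-hop transmission t_tx = L/R = 64800/91000000 = 0.712088 ms.
Per-hop propagation t_prop = 13300/300000000 = 0.0443333 ms.
Pipeline fill: first packet needs 2·t_tx to clear all hops; remaining 196 packets each add one t_tx.
Total = (2+197-1)·t_tx + 2·t_prop = 198·0.712088 + 2·0.0443333 = 141.1 ms.

141.1 ms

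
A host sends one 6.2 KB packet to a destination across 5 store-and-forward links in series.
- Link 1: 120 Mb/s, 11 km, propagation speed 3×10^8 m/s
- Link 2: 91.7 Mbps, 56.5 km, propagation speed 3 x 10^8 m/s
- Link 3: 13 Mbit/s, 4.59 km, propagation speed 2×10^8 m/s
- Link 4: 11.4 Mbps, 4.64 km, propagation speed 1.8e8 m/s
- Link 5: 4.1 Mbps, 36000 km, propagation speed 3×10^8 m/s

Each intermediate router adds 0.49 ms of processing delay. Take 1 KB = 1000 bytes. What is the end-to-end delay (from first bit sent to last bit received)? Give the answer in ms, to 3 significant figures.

L = 49600 bits.
Transmission delays (L/R per hop): 0.413333, 0.540894, 3.81538, 4.35088, 12.0976 ms; sum = 21.2181 ms.
Propagation delays (d/s per hop): 0.0366667, 0.188333, 0.02295, 0.0257778, 120 ms; sum = 120.274 ms.
Processing at 4 router(s): 4 × 0.49 ms = 1.96 ms.
End-to-end = 143 ms.

143 ms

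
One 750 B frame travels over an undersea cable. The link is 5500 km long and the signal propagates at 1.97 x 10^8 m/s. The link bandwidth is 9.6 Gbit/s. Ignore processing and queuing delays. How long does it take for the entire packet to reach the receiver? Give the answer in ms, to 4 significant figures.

27.92 ms

L = 750 × 8 = 6000 bits.
Transmission delay = L/R = 6000 / 9600000000 = 0.000625 ms.
Propagation delay = d/s = 5500000 m / 197000000 m/s = 27.9188 ms.
Total = 27.92 ms.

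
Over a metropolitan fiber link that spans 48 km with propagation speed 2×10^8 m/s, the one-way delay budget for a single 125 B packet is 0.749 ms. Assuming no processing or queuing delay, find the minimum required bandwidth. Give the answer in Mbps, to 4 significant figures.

1.965 Mbps

L = 1000 bits.
Propagation delay = 48000 / 200000000 = 0.24 ms.
Transmission budget = 0.749 − 0.24 = 0.509 ms.
R ≥ L / t_tx = 1000 bits / 0.000509 s = 1.965 Mbps.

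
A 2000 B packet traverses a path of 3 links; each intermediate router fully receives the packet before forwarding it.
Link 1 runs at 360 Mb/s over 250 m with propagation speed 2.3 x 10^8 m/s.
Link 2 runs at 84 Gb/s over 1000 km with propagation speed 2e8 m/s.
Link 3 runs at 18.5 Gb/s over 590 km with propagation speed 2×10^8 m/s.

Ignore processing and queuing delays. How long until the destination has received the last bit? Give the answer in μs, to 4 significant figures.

L = 2000 × 8 = 16000 bits.
Transmission delays (L/R per hop): 44.4444, 0.190476, 0.864865 μs; sum = 45.4998 μs.
Propagation delays (d/s per hop): 1.08696, 5000, 2950 μs; sum = 7951.09 μs.
End-to-end = 7997 μs.

7997 μs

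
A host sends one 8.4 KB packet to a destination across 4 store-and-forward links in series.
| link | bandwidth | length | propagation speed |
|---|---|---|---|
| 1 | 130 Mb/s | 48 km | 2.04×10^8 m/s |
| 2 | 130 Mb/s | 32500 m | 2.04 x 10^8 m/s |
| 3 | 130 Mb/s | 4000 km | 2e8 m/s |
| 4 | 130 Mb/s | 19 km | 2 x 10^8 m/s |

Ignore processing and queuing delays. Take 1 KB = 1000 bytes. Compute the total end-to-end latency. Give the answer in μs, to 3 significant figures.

22600 μs

L = 67200 bits.
Transmission delay per hop = L/R = 67200/130000000 = 516.923 μs; 4 hops → 2067.69 μs.
Propagation delays (d/s per hop): 235.294, 159.314, 20000, 95 μs; sum = 20489.6 μs.
End-to-end = 22600 μs.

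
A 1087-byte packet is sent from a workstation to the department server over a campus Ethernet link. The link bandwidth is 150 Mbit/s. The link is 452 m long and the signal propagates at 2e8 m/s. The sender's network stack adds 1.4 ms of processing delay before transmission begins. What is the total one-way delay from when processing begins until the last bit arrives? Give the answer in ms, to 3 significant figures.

1.46 ms

L = 1087 × 8 = 8696 bits.
Transmission delay = L/R = 8696 / 150000000 = 0.0579733 ms.
Propagation delay = d/s = 452 m / 200000000 m/s = 0.00226 ms.
Plus processing delay 1.4 ms = 1.4 ms.
Total = 1.46 ms.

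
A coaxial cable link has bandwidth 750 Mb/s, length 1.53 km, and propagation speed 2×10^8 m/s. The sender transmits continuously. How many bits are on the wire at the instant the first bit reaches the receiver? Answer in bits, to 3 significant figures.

5740 bits

Propagation delay = 1530 / 200000000 = 7.65e-06 s.
BDP = R × t_prop = 750000000 × 7.65e-06 = 5737.5 bits.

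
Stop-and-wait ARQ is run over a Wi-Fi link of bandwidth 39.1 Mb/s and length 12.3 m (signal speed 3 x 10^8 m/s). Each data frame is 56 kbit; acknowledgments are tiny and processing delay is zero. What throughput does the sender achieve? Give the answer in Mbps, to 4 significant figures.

t_tx = L/R = 56000/39100000 = 0.00143223 s.
t_prop = 12.3/300000000 = 4.1e-08 s; RTT = 8.2e-08 s.
Cycle = t_tx + RTT = 0.00143231 s.
Throughput = L / cycle = 56000 / 0.00143231 = 39.10 Mbps.

39.10 Mbps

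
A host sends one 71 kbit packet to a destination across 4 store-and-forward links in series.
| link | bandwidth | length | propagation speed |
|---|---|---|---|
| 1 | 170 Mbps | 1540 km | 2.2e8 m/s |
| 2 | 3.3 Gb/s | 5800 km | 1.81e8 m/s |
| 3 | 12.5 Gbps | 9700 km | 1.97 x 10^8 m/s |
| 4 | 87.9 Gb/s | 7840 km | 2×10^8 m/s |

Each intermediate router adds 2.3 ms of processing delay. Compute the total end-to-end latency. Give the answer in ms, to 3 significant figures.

L = 71000 bits.
Transmission delays (L/R per hop): 0.417647, 0.0215152, 0.00568, 0.000807736 ms; sum = 0.44565 ms.
Propagation delays (d/s per hop): 7, 32.0442, 49.2386, 39.2 ms; sum = 127.483 ms.
Processing at 3 router(s): 3 × 2.3 ms = 6.9 ms.
End-to-end = 135 ms.

135 ms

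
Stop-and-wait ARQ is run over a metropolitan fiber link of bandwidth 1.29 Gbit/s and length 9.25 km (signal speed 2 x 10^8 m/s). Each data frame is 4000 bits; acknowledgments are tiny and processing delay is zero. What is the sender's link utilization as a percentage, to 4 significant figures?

t_tx = L/R = 4000/1290000000 = 3.10078e-06 s.
t_prop = 9250/200000000 = 4.625e-05 s; RTT = 9.25e-05 s.
Cycle = t_tx + RTT = 9.56008e-05 s.
Utilization = t_tx / cycle = 3.10078e-06/9.56008e-05 = 3.243 %.

3.243 %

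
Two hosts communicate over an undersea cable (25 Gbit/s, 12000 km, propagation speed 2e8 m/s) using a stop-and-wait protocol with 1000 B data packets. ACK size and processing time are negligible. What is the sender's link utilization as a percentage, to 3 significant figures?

t_tx = L/R = 8000/25000000000 = 3.2e-07 s.
t_prop = 12000000/200000000 = 0.06 s; RTT = 0.12 s.
Cycle = t_tx + RTT = 0.12 s.
Utilization = t_tx / cycle = 3.2e-07/0.12 = 0.000267 %.

0.000267 %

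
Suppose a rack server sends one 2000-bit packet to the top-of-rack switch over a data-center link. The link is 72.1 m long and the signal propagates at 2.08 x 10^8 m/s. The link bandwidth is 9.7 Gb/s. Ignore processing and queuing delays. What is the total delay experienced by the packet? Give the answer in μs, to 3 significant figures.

Transmission delay = L/R = 2000 / 9700000000 = 0.206186 μs.
Propagation delay = d/s = 72.1 m / 208000000 m/s = 0.346635 μs.
Total = 0.553 μs.

0.553 μs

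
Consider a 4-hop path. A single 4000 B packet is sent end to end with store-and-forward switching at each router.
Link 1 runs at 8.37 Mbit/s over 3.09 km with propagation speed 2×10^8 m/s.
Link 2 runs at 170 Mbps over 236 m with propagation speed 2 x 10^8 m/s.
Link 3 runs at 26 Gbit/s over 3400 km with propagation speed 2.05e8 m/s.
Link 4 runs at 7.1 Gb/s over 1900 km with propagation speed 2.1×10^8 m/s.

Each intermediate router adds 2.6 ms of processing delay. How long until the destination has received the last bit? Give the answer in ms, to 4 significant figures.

37.47 ms

L = 4000 × 8 = 32000 bits.
Transmission delays (L/R per hop): 3.82318, 0.188235, 0.00123077, 0.00450704 ms; sum = 4.01715 ms.
Propagation delays (d/s per hop): 0.01545, 0.00118, 16.5854, 9.04762 ms; sum = 25.6496 ms.
Processing at 3 router(s): 3 × 2.6 ms = 7.8 ms.
End-to-end = 37.47 ms.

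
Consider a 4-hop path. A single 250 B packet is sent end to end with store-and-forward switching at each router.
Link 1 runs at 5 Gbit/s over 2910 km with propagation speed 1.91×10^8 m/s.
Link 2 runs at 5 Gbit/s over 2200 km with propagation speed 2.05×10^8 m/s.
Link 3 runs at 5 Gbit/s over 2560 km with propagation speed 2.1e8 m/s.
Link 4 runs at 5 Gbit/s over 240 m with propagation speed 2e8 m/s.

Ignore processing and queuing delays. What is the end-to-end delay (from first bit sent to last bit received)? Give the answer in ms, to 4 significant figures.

L = 250 × 8 = 2000 bits.
Transmission delay per hop = L/R = 2000/5000000000 = 0.0004 ms; 4 hops → 0.0016 ms.
Propagation delays (d/s per hop): 15.2356, 10.7317, 12.1905, 0.0012 ms; sum = 38.159 ms.
End-to-end = 38.16 ms.

38.16 ms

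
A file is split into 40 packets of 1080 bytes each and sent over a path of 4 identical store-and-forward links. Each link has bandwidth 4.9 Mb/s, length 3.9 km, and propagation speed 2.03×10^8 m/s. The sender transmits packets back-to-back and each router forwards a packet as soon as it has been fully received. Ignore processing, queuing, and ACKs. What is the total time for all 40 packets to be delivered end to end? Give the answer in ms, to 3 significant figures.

Per-hop transmission t_tx = L/R = 8640/4900000 = 1.76327 ms.
Per-hop propagation t_prop = 3900/2.03e+08 = 0.0192118 ms.
Pipeline fill: first packet needs 4·t_tx to clear all hops; remaining 39 packets each add one t_tx.
Total = (4+40-1)·t_tx + 4·t_prop = 43·1.76327 + 4·0.0192118 = 75.9 ms.

75.9 ms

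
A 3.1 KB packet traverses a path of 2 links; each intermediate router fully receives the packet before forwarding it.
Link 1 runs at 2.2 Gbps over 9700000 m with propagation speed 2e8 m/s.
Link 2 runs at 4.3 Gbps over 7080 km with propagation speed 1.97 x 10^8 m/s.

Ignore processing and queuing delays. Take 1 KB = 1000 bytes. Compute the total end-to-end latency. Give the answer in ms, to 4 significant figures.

L = 24800 bits.
Transmission delays (L/R per hop): 0.0112727, 0.00576744 ms; sum = 0.0170402 ms.
Propagation delays (d/s per hop): 48.5, 35.9391 ms; sum = 84.4391 ms.
End-to-end = 84.46 ms.

84.46 ms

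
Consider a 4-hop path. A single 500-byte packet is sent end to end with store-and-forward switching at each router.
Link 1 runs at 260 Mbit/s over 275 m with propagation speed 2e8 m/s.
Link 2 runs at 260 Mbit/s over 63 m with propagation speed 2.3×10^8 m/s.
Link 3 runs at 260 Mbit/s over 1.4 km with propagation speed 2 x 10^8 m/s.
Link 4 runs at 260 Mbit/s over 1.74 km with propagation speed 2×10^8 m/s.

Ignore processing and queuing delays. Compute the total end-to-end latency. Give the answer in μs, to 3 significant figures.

78.9 μs

L = 500 × 8 = 4000 bits.
Transmission delay per hop = L/R = 4000/260000000 = 15.3846 μs; 4 hops → 61.5385 μs.
Propagation delays (d/s per hop): 1.375, 0.273913, 7, 8.7 μs; sum = 17.3489 μs.
End-to-end = 78.9 μs.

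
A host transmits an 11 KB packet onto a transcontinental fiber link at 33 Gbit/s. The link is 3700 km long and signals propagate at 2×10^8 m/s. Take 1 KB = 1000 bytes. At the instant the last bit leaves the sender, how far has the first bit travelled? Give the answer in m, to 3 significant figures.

t_tx = L/R = 88000/33000000000 = 2.66667e-06 s.
Distance = s × t_tx = 200000000 × 2.66667e-06 = 533 m.

533 m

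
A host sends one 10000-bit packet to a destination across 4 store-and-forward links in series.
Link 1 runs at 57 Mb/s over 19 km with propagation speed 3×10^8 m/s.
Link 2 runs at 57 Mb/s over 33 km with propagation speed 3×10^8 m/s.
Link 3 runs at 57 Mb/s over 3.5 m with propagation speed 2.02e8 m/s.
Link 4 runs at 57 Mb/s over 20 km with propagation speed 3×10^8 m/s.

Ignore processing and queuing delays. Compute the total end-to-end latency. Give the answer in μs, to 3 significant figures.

Transmission delay per hop = L/R = 10000/57000000 = 175.439 μs; 4 hops → 701.754 μs.
Propagation delays (d/s per hop): 63.3333, 110, 0.0173267, 66.6667 μs; sum = 240.017 μs.
End-to-end = 942 μs.

942 μs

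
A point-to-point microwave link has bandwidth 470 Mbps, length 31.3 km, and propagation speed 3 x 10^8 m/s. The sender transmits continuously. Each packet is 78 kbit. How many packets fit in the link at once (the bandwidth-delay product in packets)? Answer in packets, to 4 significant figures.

Propagation delay = 31300 / 300000000 = 0.000104333 s.
BDP = R × t_prop = 470000000 × 0.000104333 = 49036.7 bits.
In packets of 78000 bits: 0.6287 packets.

0.6287 packets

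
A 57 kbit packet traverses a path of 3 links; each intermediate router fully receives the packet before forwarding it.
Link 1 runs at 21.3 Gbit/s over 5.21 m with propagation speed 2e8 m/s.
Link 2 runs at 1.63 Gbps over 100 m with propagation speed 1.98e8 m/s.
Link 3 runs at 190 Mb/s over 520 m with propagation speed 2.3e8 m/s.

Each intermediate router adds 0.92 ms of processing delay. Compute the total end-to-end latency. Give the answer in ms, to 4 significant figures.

2.180 ms

L = 57000 bits.
Transmission delays (L/R per hop): 0.00267606, 0.0349693, 0.3 ms; sum = 0.337645 ms.
Propagation delays (d/s per hop): 2.605e-05, 0.000505051, 0.00226087 ms; sum = 0.00279197 ms.
Processing at 2 router(s): 2 × 0.92 ms = 1.84 ms.
End-to-end = 2.180 ms.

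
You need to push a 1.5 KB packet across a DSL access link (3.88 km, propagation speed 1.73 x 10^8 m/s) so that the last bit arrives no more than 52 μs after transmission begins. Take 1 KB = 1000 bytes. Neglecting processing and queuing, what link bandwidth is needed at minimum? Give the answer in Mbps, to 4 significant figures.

405.8 Mbps

L = 12000 bits.
Propagation delay = 3880 / 173000000 = 22.4277 μs.
Transmission budget = 52 − 22.4277 = 29.5723 μs.
R ≥ L / t_tx = 12000 bits / 2.95723e-05 s = 405.8 Mbps.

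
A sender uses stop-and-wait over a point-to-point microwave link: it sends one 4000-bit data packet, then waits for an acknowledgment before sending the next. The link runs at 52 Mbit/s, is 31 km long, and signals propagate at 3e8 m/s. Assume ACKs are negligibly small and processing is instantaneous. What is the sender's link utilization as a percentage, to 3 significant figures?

27.1 %

t_tx = L/R = 4000/52000000 = 7.69231e-05 s.
t_prop = 31000/300000000 = 0.000103333 s; RTT = 0.000206667 s.
Cycle = t_tx + RTT = 0.00028359 s.
Utilization = t_tx / cycle = 7.69231e-05/0.00028359 = 27.1 %.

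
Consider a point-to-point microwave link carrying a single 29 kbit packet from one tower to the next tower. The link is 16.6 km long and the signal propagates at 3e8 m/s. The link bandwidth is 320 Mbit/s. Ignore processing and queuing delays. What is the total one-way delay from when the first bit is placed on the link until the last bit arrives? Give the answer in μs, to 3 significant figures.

146 μs

L = 29000 bits.
Transmission delay = L/R = 29000 / 320000000 = 90.625 μs.
Propagation delay = d/s = 16600 m / 300000000 m/s = 55.3333 μs.
Total = 146 μs.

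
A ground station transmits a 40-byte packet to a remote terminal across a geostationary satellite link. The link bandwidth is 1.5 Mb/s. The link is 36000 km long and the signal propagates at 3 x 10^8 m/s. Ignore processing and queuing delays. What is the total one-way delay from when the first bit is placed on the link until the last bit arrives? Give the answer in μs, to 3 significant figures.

L = 40 × 8 = 320 bits.
Transmission delay = L/R = 320 / 1500000 = 213.333 μs.
Propagation delay = d/s = 36000000 m / 300000000 m/s = 120000 μs.
Total = 120000 μs.

120000 μs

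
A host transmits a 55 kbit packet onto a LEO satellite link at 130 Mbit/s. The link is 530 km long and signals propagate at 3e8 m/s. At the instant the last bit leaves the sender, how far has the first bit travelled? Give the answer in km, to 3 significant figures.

t_tx = L/R = 55000/130000000 = 0.000423077 s.
Distance = s × t_tx = 300000000 × 0.000423077 = 127 km.

127 km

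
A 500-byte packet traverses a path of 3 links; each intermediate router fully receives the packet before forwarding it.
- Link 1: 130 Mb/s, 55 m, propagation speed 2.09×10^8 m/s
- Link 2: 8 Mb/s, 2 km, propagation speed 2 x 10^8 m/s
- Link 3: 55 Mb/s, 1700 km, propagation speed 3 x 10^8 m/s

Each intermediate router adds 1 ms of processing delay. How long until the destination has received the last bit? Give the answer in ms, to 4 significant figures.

8.280 ms

L = 500 × 8 = 4000 bits.
Transmission delays (L/R per hop): 0.0307692, 0.5, 0.0727273 ms; sum = 0.603497 ms.
Propagation delays (d/s per hop): 0.000263158, 0.01, 5.66667 ms; sum = 5.67693 ms.
Processing at 2 router(s): 2 × 1 ms = 2 ms.
End-to-end = 8.280 ms.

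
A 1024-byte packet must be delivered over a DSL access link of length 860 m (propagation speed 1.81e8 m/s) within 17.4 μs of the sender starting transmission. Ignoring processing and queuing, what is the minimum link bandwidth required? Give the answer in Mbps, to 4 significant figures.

L = 8192 bits.
Propagation delay = 860 / 181000000 = 4.75138 μs.
Transmission budget = 17.4 − 4.75138 = 12.6486 μs.
R ≥ L / t_tx = 8192 bits / 1.26486e-05 s = 647.7 Mbps.

647.7 Mbps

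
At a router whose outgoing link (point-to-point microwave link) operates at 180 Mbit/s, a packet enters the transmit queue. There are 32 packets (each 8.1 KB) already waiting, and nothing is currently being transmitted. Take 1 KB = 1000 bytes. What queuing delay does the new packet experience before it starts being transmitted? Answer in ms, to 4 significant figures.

Each queued packet: L/R = 64800/180000000 = 0.36 ms.
32 queued → 11.52 ms.
Queuing delay = 11.52 ms.

11.52 ms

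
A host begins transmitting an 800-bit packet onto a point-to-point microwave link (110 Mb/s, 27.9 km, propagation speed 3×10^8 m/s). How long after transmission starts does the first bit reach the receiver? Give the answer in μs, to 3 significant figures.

First bit experiences only propagation delay: d/s = 27900/300000000 = 93.0 μs.

93.0 μs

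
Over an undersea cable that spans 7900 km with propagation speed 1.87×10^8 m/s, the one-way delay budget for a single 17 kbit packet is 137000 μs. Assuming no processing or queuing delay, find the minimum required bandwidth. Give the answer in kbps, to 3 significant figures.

Propagation delay = 7900000 / 187000000 = 42246 μs.
Transmission budget = 137000 − 42246 = 94754 μs.
R ≥ L / t_tx = 17000 bits / 0.094754 s = 179 kbps.

179 kbps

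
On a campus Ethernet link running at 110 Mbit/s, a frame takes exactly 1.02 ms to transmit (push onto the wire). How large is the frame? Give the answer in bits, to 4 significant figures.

L = R × t_tx = 110000000 b/s × 0.00102 s = 112200 bits.

112200 bits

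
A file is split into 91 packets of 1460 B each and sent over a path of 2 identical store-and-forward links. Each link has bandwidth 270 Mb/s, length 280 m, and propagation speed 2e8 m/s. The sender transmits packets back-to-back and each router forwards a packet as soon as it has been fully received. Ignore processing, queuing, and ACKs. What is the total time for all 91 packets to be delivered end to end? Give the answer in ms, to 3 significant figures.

3.98 ms

Per-hop transmission t_tx = L/R = 11680/270000000 = 0.0432593 ms.
Per-hop propagation t_prop = 280/200000000 = 0.0014 ms.
Pipeline fill: first packet needs 2·t_tx to clear all hops; remaining 90 packets each add one t_tx.
Total = (2+91-1)·t_tx + 2·t_prop = 92·0.0432593 + 2·0.0014 = 3.98 ms.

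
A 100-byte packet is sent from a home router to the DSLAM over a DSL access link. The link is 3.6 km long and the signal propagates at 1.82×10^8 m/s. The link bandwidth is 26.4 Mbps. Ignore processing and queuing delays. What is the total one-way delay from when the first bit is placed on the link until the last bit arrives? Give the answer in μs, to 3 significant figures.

L = 100 × 8 = 800 bits.
Transmission delay = L/R = 800 / 26400000 = 30.303 μs.
Propagation delay = d/s = 3600 m / 182000000 m/s = 19.7802 μs.
Total = 50.1 μs.

50.1 μs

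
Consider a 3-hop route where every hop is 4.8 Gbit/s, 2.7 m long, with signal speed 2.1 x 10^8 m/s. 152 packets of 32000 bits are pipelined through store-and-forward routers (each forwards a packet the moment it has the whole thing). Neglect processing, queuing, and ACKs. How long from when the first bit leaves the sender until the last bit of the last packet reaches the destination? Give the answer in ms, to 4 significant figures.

Per-hop transmission t_tx = L/R = 32000/4800000000 = 0.00666667 ms.
Per-hop propagation t_prop = 2.7/210000000 = 1.28571e-05 ms.
Pipeline fill: first packet needs 3·t_tx to clear all hops; remaining 151 packets each add one t_tx.
Total = (3+152-1)·t_tx + 3·t_prop = 154·0.00666667 + 3·1.28571e-05 = 1.027 ms.

1.027 ms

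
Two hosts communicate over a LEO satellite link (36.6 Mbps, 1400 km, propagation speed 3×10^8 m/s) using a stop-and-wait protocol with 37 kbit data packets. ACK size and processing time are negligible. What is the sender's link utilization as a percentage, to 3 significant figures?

9.77 %

t_tx = L/R = 37000/36600000 = 0.00101093 s.
t_prop = 1400000/300000000 = 0.00466667 s; RTT = 0.00933333 s.
Cycle = t_tx + RTT = 0.0103443 s.
Utilization = t_tx / cycle = 0.00101093/0.0103443 = 9.77 %.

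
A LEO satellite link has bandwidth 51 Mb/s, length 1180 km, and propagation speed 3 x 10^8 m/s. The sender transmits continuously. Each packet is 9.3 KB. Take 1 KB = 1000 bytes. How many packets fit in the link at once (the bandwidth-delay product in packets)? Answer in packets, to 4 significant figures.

2.696 packets

Propagation delay = 1180000 / 300000000 = 0.00393333 s.
BDP = R × t_prop = 51000000 × 0.00393333 = 200600 bits.
In packets of 74400 bits: 2.696 packets.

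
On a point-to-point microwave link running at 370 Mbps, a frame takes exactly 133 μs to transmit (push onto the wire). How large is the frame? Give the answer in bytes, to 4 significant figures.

6151 bytes

L = R × t_tx = 370000000 b/s × 0.000133 s = 49210 bits.
In bytes: 49210 / 8 = 6151 bytes.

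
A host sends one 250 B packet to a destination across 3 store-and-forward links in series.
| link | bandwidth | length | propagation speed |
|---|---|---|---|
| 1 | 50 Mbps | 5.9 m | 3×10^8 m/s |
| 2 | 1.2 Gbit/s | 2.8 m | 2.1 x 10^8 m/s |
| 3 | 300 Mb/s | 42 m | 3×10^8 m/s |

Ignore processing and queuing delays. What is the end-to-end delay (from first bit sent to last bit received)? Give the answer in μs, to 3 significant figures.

48.5 μs

L = 250 × 8 = 2000 bits.
Transmission delays (L/R per hop): 40, 1.66667, 6.66667 μs; sum = 48.3333 μs.
Propagation delays (d/s per hop): 0.0196667, 0.0133333, 0.14 μs; sum = 0.173 μs.
End-to-end = 48.5 μs.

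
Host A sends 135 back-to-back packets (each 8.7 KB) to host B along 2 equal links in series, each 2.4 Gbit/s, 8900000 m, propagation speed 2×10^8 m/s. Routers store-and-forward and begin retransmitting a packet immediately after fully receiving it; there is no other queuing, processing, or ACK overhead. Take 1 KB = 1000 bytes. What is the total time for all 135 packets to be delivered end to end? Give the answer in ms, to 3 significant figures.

92.9 ms

Per-hop transmission t_tx = L/R = 69600/2400000000 = 0.029 ms.
Per-hop propagation t_prop = 8900000/200000000 = 44.5 ms.
Pipeline fill: first packet needs 2·t_tx to clear all hops; remaining 134 packets each add one t_tx.
Total = (2+135-1)·t_tx + 2·t_prop = 136·0.029 + 2·44.5 = 92.9 ms.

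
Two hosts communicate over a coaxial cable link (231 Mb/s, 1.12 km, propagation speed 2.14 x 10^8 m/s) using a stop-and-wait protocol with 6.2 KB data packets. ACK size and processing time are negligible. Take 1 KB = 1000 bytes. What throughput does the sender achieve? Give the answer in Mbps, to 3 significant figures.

t_tx = L/R = 49600/231000000 = 0.000214719 s.
t_prop = 1120/214000000 = 5.23364e-06 s; RTT = 1.04673e-05 s.
Cycle = t_tx + RTT = 0.000225186 s.
Throughput = L / cycle = 49600 / 0.000225186 = 220 Mbps.

220 Mbps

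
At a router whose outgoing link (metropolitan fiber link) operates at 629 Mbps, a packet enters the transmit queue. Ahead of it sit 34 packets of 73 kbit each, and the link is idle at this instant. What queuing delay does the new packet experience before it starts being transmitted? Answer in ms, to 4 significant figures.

Each queued packet: L/R = 73000/629000000 = 0.116057 ms.
34 queued → 3.94595 ms.
Queuing delay = 3.946 ms.

3.946 ms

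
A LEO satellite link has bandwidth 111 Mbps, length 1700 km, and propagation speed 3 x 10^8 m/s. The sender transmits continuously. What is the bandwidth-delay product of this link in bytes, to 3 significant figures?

78600 bytes

Propagation delay = 1700000 / 300000000 = 0.00566667 s.
BDP = R × t_prop = 111000000 × 0.00566667 = 629000 bits.
In bytes: 629000/8 = 78600 bytes.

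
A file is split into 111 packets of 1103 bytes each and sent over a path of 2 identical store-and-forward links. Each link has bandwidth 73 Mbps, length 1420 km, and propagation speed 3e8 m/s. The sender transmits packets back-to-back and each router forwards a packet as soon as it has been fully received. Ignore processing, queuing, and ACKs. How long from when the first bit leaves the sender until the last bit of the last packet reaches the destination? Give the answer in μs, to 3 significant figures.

Per-hop transmission t_tx = L/R = 8824/73000000 = 120.877 μs.
Per-hop propagation t_prop = 1420000/300000000 = 4733.33 μs.
Pipeline fill: first packet needs 2·t_tx to clear all hops; remaining 110 packets each add one t_tx.
Total = (2+111-1)·t_tx + 2·t_prop = 112·120.877 + 2·4733.33 = 23000 μs.

23000 μs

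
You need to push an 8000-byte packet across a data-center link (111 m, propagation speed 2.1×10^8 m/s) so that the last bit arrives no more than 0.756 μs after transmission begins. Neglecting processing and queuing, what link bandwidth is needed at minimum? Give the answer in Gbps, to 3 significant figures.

L = 64000 bits.
Propagation delay = 111 / 210000000 = 0.528571 μs.
Transmission budget = 0.756 − 0.528571 = 0.227429 μs.
R ≥ L / t_tx = 64000 bits / 2.27429e-07 s = 281 Gbps.

281 Gbps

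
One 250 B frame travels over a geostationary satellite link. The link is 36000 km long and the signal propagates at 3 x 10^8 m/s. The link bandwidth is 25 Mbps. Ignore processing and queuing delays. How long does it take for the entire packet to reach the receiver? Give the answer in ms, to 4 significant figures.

120.1 ms

L = 250 × 8 = 2000 bits.
Transmission delay = L/R = 2000 / 25000000 = 0.08 ms.
Propagation delay = d/s = 36000000 m / 300000000 m/s = 120 ms.
Total = 120.1 ms.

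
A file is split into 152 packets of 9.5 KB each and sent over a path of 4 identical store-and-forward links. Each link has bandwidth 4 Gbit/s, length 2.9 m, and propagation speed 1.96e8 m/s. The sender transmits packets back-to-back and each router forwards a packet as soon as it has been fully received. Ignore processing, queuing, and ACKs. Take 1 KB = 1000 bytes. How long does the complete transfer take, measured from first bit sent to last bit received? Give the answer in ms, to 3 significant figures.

2.95 ms

Per-hop transmission t_tx = L/R = 76000/4000000000 = 0.019 ms.
Per-hop propagation t_prop = 2.9/196000000 = 1.47959e-05 ms.
Pipeline fill: first packet needs 4·t_tx to clear all hops; remaining 151 packets each add one t_tx.
Total = (4+152-1)·t_tx + 4·t_prop = 155·0.019 + 4·1.47959e-05 = 2.95 ms.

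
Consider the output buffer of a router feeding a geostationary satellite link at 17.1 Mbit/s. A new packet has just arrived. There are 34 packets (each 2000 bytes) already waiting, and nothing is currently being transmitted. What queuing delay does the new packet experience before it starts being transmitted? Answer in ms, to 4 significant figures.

Each queued packet: L/R = 16000/17100000 = 0.935673 ms.
34 queued → 31.8129 ms.
Queuing delay = 31.81 ms.

31.81 ms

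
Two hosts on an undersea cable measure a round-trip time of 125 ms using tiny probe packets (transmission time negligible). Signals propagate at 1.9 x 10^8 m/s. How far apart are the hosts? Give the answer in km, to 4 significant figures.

One-way propagation = RTT/2 = 62.5 ms.
d = s × t = 190000000 × 0.0625 = 11880 km.

11880 km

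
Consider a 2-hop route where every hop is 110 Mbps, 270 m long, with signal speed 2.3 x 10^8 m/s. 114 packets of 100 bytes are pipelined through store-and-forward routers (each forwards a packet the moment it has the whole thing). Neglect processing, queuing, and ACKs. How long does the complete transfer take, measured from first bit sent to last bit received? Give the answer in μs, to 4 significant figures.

Per-hop transmission t_tx = L/R = 800/110000000 = 7.27273 μs.
Per-hop propagation t_prop = 270/2.3e+08 = 1.17391 μs.
Pipeline fill: first packet needs 2·t_tx to clear all hops; remaining 113 packets each add one t_tx.
Total = (2+114-1)·t_tx + 2·t_prop = 115·7.27273 + 2·1.17391 = 838.7 μs.

838.7 μs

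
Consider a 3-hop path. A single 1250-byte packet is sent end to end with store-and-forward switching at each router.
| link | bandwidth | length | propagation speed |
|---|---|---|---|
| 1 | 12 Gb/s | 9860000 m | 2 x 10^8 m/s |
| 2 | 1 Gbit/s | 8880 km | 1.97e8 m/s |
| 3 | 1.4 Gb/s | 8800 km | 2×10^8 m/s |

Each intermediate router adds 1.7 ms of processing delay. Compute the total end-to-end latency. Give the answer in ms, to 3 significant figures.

L = 1250 × 8 = 10000 bits.
Transmission delays (L/R per hop): 0.000833333, 0.01, 0.00714286 ms; sum = 0.0179762 ms.
Propagation delays (d/s per hop): 49.3, 45.0761, 44 ms; sum = 138.376 ms.
Processing at 2 router(s): 2 × 1.7 ms = 3.4 ms.
End-to-end = 142 ms.

142 ms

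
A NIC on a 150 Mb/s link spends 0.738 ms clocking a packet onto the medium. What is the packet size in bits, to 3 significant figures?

111000 bits

L = R × t_tx = 150000000 b/s × 0.000738 s = 110700 bits.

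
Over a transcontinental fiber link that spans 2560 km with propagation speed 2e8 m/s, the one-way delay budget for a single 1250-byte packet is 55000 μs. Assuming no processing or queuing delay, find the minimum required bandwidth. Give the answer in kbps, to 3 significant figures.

237 kbps

L = 10000 bits.
Propagation delay = 2560000 / 200000000 = 12800 μs.
Transmission budget = 55000 − 12800 = 42200 μs.
R ≥ L / t_tx = 10000 bits / 0.0422 s = 237 kbps.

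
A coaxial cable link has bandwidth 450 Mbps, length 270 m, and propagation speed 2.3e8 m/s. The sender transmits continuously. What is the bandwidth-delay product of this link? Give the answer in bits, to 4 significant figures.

Propagation delay = 270 / 2.3e+08 = 1.17391e-06 s.
BDP = R × t_prop = 450000000 × 1.17391e-06 = 528.261 bits.

528.3 bits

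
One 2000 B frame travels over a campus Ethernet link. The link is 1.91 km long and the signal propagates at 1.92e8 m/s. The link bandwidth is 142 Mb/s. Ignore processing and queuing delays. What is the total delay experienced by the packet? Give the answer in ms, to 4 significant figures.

L = 2000 × 8 = 16000 bits.
Transmission delay = L/R = 16000 / 142000000 = 0.112676 ms.
Propagation delay = d/s = 1910 m / 192000000 m/s = 0.00994792 ms.
Total = 0.1226 ms.

0.1226 ms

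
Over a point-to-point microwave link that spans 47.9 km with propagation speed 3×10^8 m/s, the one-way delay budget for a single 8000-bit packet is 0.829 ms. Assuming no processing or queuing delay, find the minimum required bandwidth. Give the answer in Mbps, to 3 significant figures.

12.0 Mbps

Propagation delay = 47900 / 300000000 = 0.159667 ms.
Transmission budget = 0.829 − 0.159667 = 0.669333 ms.
R ≥ L / t_tx = 8000 bits / 0.000669333 s = 12.0 Mbps.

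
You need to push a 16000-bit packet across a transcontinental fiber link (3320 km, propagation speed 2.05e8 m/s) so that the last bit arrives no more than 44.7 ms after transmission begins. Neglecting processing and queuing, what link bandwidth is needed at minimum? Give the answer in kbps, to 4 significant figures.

Propagation delay = 3320000 / 2.05e+08 = 16.1951 ms.
Transmission budget = 44.7 − 16.1951 = 28.5049 ms.
R ≥ L / t_tx = 16000 bits / 0.0285049 s = 561.3 kbps.

561.3 kbps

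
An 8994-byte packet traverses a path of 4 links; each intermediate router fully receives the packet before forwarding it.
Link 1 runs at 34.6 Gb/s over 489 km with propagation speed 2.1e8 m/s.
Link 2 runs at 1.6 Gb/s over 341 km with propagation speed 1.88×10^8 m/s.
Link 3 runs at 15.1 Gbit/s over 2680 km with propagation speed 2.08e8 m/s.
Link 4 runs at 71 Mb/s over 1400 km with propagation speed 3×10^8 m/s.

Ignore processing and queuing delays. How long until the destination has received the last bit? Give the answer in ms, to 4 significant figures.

L = 8994 × 8 = 71952 bits.
Transmission delays (L/R per hop): 0.00207954, 0.04497, 0.00476503, 1.01341 ms; sum = 1.06522 ms.
Propagation delays (d/s per hop): 2.32857, 1.81383, 12.8846, 4.66667 ms; sum = 21.6937 ms.
End-to-end = 22.76 ms.

22.76 ms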